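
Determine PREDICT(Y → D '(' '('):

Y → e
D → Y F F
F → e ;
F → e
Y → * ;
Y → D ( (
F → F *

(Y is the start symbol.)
PREDICT(Y → D '(' '(') = (FIRST(RHS) \ {ε}) ∪ (FOLLOW(Y) if ε ∈ FIRST(RHS), i.e. RHS ⇒* ε)
FIRST(D) = { '*', 'e' }
FIRST(D '(' '(') = { '*', 'e' }
ε ∉ FIRST(D '(' '('), so FOLLOW(Y) is not added.
PREDICT(Y → D '(' '(') = { '*', 'e' }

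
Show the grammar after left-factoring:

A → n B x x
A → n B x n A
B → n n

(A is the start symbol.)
A → n B x A'
A' → x
A' → n A
B → n n

Left-factoring transforms A → αβ₁ | αβ₂ into A → αA' and A' → β₁ | β₂
(α is the longest common prefix among the alternatives). Repeat until
no nonterminal has two alternatives with a common prefix.

Round 1: A has alternatives sharing prefix 'n B x'. Introduce A': A → n B x A'
  Add: A' → x
  Add: A' → n A

No remaining common prefixes — done.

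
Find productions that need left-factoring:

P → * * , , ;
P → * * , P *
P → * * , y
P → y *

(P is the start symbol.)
Yes, P has productions with common prefix '* * ,'

Left-factoring is needed when two productions for the same non-terminal
share a common prefix on the right-hand side.

Productions for P:
  P → * * , , ;
  P → * * , P *
  P → * * , y
  P → y *

Found common prefix '* * ,' in productions for P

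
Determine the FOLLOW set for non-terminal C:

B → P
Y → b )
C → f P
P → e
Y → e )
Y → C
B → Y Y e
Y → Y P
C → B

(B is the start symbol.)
{ 'b', 'e', 'f' }

In Y → C: C is at the end, add FOLLOW(Y)

The FOLLOW sets referred to above (computed the same way, to a fixed point):
  FOLLOW(Y) = { 'b', 'e', 'f' }

Taking the union: FOLLOW(C) = { 'b', 'e', 'f' }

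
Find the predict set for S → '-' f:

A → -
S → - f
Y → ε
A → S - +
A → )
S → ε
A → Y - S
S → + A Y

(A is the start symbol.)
{ '-' }

PREDICT(S → '-' f) = (FIRST(RHS) \ {ε}) ∪ (FOLLOW(S) if ε ∈ FIRST(RHS), i.e. RHS ⇒* ε)
FIRST('-' f) = { '-' }
ε ∉ FIRST('-' f), so FOLLOW(S) is not added.
PREDICT(S → '-' f) = { '-' }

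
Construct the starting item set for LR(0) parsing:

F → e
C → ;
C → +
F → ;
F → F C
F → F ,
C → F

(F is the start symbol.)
First, augment the grammar with F' → F
I₀ = CLOSURE({ [F' → . F] }):
  [F' → . F] has the dot before F: add [F → . e], [F → . ;], [F → . F C], [F → . F ,]
No further items can be added.

I₀ = { [F → . ;], [F → . F ,], [F → . F C], [F → . e], [F' → . F] }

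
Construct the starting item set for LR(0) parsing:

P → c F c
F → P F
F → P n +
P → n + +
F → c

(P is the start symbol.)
{ [P → . c F c], [P → . n + +], [P' → . P] }

First, augment the grammar with P' → P
I₀ = CLOSURE({ [P' → . P] }):
  [P' → . P] has the dot before P: add [P → . c F c], [P → . n + +]
No further items can be added.

I₀ = { [P → . c F c], [P → . n + +], [P' → . P] }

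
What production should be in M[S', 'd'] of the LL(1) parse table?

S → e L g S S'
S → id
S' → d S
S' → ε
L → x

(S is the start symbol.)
S' → d S, S' → ε

To find M[S', 'd'], we find productions for S' where 'd' is in the predict set (PREDICT(N → α) = (FIRST(α) \ {ε}) ∪ (FOLLOW(N) if α ⇒* ε)).

Relevant sets:
  FOLLOW(S') = { $, 'd' }

S' → d S: PREDICT = { 'd' }
  'd' is in predict set, so this production goes in M[S', 'd']
S' → ε: PREDICT = { $, 'd' }
  'd' is in predict set, so this production goes in M[S', 'd']

M[S', 'd'] = S' → d S, S' → ε  (a multiply-defined cell — the grammar is not LL(1))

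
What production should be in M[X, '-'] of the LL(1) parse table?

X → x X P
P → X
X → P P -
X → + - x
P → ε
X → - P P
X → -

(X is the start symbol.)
To find M[X, '-'], we find productions for X where '-' is in the predict set (PREDICT(N → α) = (FIRST(α) \ {ε}) ∪ (FOLLOW(N) if α ⇒* ε)).

Relevant sets:
  FIRST(P) = { '+', '-', 'x', ε }

X → x X P: PREDICT = { 'x' }
X → P P -: PREDICT = { '+', '-', 'x' }
  '-' is in predict set, so this production goes in M[X, '-']
X → + - x: PREDICT = { '+' }
X → - P P: PREDICT = { '-' }
  '-' is in predict set, so this production goes in M[X, '-']
X → -: PREDICT = { '-' }
  '-' is in predict set, so this production goes in M[X, '-']

M[X, '-'] = X → P P -, X → - P P, X → -  (a multiply-defined cell — the grammar is not LL(1))

Answer: X → P P -, X → - P P, X → -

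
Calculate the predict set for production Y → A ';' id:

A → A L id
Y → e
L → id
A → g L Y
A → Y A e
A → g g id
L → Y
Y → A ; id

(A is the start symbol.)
PREDICT(Y → A ';' id) = (FIRST(RHS) \ {ε}) ∪ (FOLLOW(Y) if ε ∈ FIRST(RHS), i.e. RHS ⇒* ε)
FIRST(A) = { 'e', 'g' }
FIRST(A ';' id) = { 'e', 'g' }
ε ∉ FIRST(A ';' id), so FOLLOW(Y) is not added.
PREDICT(Y → A ';' id) = { 'e', 'g' }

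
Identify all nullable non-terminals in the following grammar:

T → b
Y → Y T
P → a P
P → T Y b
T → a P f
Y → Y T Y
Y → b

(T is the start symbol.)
There are no ε-productions, so no non-terminal can derive ε.
No non-terminals are nullable.

Answer: None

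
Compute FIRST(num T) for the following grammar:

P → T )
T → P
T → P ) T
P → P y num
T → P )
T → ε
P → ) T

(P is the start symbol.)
{ 'num' }

To compute FIRST(num T), process the symbols left to right:
Symbol num is a terminal. Add 'num' and stop.
FIRST(num T) = { 'num' }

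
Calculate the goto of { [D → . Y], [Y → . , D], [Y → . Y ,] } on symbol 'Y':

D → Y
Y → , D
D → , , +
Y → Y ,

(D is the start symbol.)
{ [D → Y .], [Y → Y . ,] }

GOTO(I, 'Y') = CLOSURE({ [A → αX.β] : [A → α.Xβ] ∈ I, X = 'Y' })

Items with dot before 'Y', with the dot advanced:
  [D → . Y] → [D → Y .]
  [Y → . Y ,] → [Y → Y . ,]
Closure adds nothing (no advanced item has the dot before a non-terminal).

GOTO = { [D → Y .], [Y → Y . ,] }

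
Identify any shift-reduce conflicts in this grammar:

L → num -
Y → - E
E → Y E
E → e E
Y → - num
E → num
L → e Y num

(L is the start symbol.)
Augment with L' → L and build the canonical LR(0) collection (I0 = CLOSURE({[L' → . L]}), then GOTO on every symbol after a dot until no new states appear). It has 15 states:
  I0: { [L → . e Y num], [L → . num -], [L' → . L] }  — shift
  I1: { [L' → L .] }  — accept
  I2: { [L → e . Y num], [Y → . - E], [Y → . - num] }  — shift
  I3: { [L → num . -] }  — shift
  I4: { [L → num - .] }  — reduce
  I5: { [E → . Y E], [E → . e E], [E → . num], [Y → - . E], [Y → - . num], [Y → . - E], [Y → . - num] }  — shift
  I6: { [L → e Y . num] }  — shift
  I7: { [L → e Y num .] }  — reduce
  I8: { [Y → - E .] }  — reduce
  I9: { [E → . Y E], [E → . e E], [E → . num], [E → Y . E], [Y → . - E], [Y → . - num] }  — shift
  I10: { [E → . Y E], [E → . e E], [E → . num], [E → e . E], [Y → . - E], [Y → . - num] }  — shift
  I11: { [E → num .], [Y → - num .] }  — 2 reduces
  I12: { [E → e E .] }  — reduce
  I13: { [E → num .] }  — reduce
  I14: { [E → Y E .] }  — reduce

No state contains both a complete item and a shift item.

Answer: No shift-reduce conflicts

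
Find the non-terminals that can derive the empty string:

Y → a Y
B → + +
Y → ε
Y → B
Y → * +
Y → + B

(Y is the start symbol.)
{ 'Y' }

A non-terminal is nullable if it can derive ε (the empty string): either it has an ε-production, or it has a production whose right-hand side consists entirely of nullable non-terminals.

ε-productions: Y → ε
So Y is immediately nullable.
No further non-terminal can be added: every production for the remaining non-terminals contains a terminal or a non-nullable non-terminal.
Nullable = { 'Y' }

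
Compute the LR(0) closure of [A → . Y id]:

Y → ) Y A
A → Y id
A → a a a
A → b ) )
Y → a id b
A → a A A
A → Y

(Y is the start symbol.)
To compute CLOSURE, for each item [A → α.Bβ] where B is a non-terminal, add [B → .γ] for all productions B → γ; repeat for the newly added items until nothing changes.

Start with: [A → . Y id]
  [A → . Y id] has the dot before Y: add [Y → . ) Y A], [Y → . a id b]
No further items can be added.

CLOSURE = { [A → . Y id], [Y → . ) Y A], [Y → . a id b] }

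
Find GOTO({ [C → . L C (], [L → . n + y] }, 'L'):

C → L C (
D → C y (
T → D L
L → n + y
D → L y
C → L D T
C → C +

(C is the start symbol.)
GOTO(I, 'L') = CLOSURE({ [A → αX.β] : [A → α.Xβ] ∈ I, X = 'L' })

Items with dot before 'L', with the dot advanced:
  [C → . L C (] → [C → L . C (]
Closure of the advanced items:
  [C → L . C (] has the dot before C: add [C → . L C (], [C → . L D T], [C → . C +]
  [C → . L C (] has the dot before L: add [L → . n + y]

GOTO = { [C → . C +], [C → . L C (], [C → . L D T], [C → L . C (], [L → . n + y] }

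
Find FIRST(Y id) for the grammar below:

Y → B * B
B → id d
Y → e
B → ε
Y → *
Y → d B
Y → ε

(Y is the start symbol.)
{ '*', 'd', 'e', 'id' }

FIRST sets of the non-terminals involved (from the grammar, by fixed-point iteration):
  FIRST(Y) = { '*', 'd', 'e', 'id', ε }

To compute FIRST(Y id), process the symbols left to right:
Symbol Y is a non-terminal. Add FIRST(Y) \ {ε} = { '*', 'd', 'e', 'id' }
Y is nullable (ε ∈ FIRST(Y)), continue to the next symbol.
Symbol id is a terminal. Add 'id' and stop.
FIRST(Y id) = { '*', 'd', 'e', 'id' }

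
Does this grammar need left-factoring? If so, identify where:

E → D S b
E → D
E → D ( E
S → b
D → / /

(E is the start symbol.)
Left-factoring is needed when two productions for the same non-terminal
share a common prefix on the right-hand side.

Productions for E:
  E → D S b
  E → D
  E → D ( E

Found common prefix 'D' in productions for E

Answer: Yes, E has productions with common prefix 'D'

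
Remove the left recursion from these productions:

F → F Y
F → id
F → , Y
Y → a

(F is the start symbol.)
F is directly left-recursive. The standard transformation for
  A → A α₁ | ... | A α_m | β₁ | ... | β_n
is
  A  → β₁ A' | ... | β_n A'
  A' → α₁ A' | ... | α_m A' | ε

F → id becomes F → id F'
F → , Y becomes F → , Y F'
F → F Y becomes F' → Y F'
Add F' → ε

Productions for other non-terminals are unchanged:
  Y → a

Resulting grammar:
F → id F'
F → , Y F'
F' → Y F'
F' → ε
Y → a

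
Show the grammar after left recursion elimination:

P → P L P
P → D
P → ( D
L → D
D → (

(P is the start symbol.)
P is directly left-recursive. The standard transformation for
  A → A α₁ | ... | A α_m | β₁ | ... | β_n
is
  A  → β₁ A' | ... | β_n A'
  A' → α₁ A' | ... | α_m A' | ε

P → D becomes P → D P'
P → ( D becomes P → ( D P'
P → P L P becomes P' → L P P'
Add P' → ε

Productions for other non-terminals are unchanged:
  L → D
  D → (

Resulting grammar:
P → D P'
P → ( D P'
P' → L P P'
P' → ε
L → D
D → (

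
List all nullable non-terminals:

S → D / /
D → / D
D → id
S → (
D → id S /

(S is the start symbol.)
None

A non-terminal is nullable if it can derive ε (the empty string): either it has an ε-production, or it has a production whose right-hand side consists entirely of nullable non-terminals.

There are no ε-productions, so no non-terminal can derive ε.
No non-terminals are nullable.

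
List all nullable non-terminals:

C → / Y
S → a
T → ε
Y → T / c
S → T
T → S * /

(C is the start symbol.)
{ 'S', 'T' }

A non-terminal is nullable if it can derive ε (the empty string): either it has an ε-production, or it has a production whose right-hand side consists entirely of nullable non-terminals.

ε-productions: T → ε
So T is immediately nullable.
S → T: every symbol on the right is nullable, so S is nullable too.
No further non-terminal can be added: every production for the remaining non-terminals contains a terminal or a non-nullable non-terminal.
Nullable = { 'S', 'T' }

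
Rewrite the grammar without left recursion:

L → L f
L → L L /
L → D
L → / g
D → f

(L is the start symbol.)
L → D L'
L → / g L'
L' → f L'
L' → L / L'
L' → ε
D → f

L is directly left-recursive. The standard transformation for
  A → A α₁ | ... | A α_m | β₁ | ... | β_n
is
  A  → β₁ A' | ... | β_n A'
  A' → α₁ A' | ... | α_m A' | ε

L → D becomes L → D L'
L → / g becomes L → / g L'
L → L f becomes L' → f L'
L → L L / becomes L' → L / L'
Add L' → ε

Productions for other non-terminals are unchanged:
  D → f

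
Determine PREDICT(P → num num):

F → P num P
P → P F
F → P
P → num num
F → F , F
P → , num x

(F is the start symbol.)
{ 'num' }

PREDICT(P → num num) = (FIRST(RHS) \ {ε}) ∪ (FOLLOW(P) if ε ∈ FIRST(RHS), i.e. RHS ⇒* ε)
FIRST(num num) = { 'num' }
ε ∉ FIRST(num num), so FOLLOW(P) is not added.
PREDICT(P → num num) = { 'num' }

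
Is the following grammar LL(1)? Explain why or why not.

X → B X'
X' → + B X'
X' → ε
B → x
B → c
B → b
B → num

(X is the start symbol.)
A grammar is LL(1) if for each non-terminal N with multiple productions, the predict sets of those productions are pairwise disjoint, where PREDICT(N → α) = (FIRST(α) \ {ε}) ∪ (FOLLOW(N) if α ⇒* ε).

Relevant sets:
  FOLLOW(X') = { $ }

For X':
  PREDICT(X' → '+' B X') = { '+' }
  PREDICT(X' → ε) = { $ }
For B:
  PREDICT(B → x) = { 'x' }
  PREDICT(B → c) = { 'c' }
  PREDICT(B → b) = { 'b' }
  PREDICT(B → num) = { 'num' }
X has a single production, so nothing to check there.

All predict sets are disjoint. The grammar IS LL(1).

Answer: Yes, the grammar is LL(1).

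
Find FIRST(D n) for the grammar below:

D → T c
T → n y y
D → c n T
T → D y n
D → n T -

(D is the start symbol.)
FIRST sets of the non-terminals involved (from the grammar, by fixed-point iteration):
  FIRST(D) = { 'c', 'n' }

To compute FIRST(D n), process the symbols left to right:
Symbol D is a non-terminal. Add FIRST(D) \ {ε} = { 'c', 'n' }
D is not nullable (ε ∉ FIRST(D)), so stop here.
FIRST(D n) = { 'c', 'n' }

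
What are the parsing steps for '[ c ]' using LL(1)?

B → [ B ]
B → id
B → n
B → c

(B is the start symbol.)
LL(1) parsing maintains a stack (initially the start symbol over $) and the input. At each step: if the stack top is a terminal, match it against the current input token; if it is a non-terminal N, replace it with the RHS of M[N, lookahead] (the unique production whose predict set contains the lookahead).

Stack is shown with the top on the left.

Stack    Input    Action
------------------------
B $      [ c ] $  output B → [ B ]
[ B ] $  [ c ] $  match '['
B ] $    c ] $    output B → c
c ] $    c ] $    match 'c'
] $      ] $      match ']'
$        $        accept

The string is accepted.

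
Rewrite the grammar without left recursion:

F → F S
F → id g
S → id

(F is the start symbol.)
F → id g F'
F' → S F'
F' → ε
S → id

F is directly left-recursive. The standard transformation for
  A → A α₁ | ... | A α_m | β₁ | ... | β_n
is
  A  → β₁ A' | ... | β_n A'
  A' → α₁ A' | ... | α_m A' | ε

F → id g becomes F → id g F'
F → F S becomes F' → S F'
Add F' → ε

Productions for other non-terminals are unchanged:
  S → id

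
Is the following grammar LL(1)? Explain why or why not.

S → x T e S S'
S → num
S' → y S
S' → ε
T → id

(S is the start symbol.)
A grammar is LL(1) if for each non-terminal N with multiple productions, the predict sets of those productions are pairwise disjoint, where PREDICT(N → α) = (FIRST(α) \ {ε}) ∪ (FOLLOW(N) if α ⇒* ε).

Relevant sets:
  FOLLOW(S') = { $, 'y' }

For S:
  PREDICT(S → x T e S S') = { 'x' }
  PREDICT(S → num) = { 'num' }
For S':
  PREDICT(S' → y S) = { 'y' }
  PREDICT(S' → ε) = { $, 'y' }
T has a single production, so nothing to check there.

Conflict found: Predict set conflict for S': { 'y' }
The grammar is NOT LL(1).

Answer: No. Predict set conflict for S': { 'y' }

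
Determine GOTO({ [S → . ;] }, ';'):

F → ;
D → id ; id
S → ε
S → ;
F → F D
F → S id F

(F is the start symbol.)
{ [S → ; .] }

GOTO(I, ';') = CLOSURE({ [A → αX.β] : [A → α.Xβ] ∈ I, X = ';' })

Items with dot before ';', with the dot advanced:
  [S → . ;] → [S → ; .]
Closure adds nothing (no advanced item has the dot before a non-terminal).

GOTO = { [S → ; .] }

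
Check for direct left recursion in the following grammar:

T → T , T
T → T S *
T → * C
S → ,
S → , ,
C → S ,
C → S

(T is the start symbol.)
Direct left recursion occurs when N → N α for some non-terminal N (the right-hand side begins with the left-hand side itself).

T → T , T: LEFT RECURSIVE (starts with T)
T → T S *: LEFT RECURSIVE (starts with T)
T → * C: starts with '*'
S → ,: starts with ','
S → , ,: starts with ','
C → S ,: starts with S
C → S: starts with S

The grammar has direct left recursion on: T.

Answer: Yes, T is left-recursive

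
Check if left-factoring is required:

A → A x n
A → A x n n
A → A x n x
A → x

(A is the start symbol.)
Yes, A has productions with common prefix 'A x n'

Left-factoring is needed when two productions for the same non-terminal
share a common prefix on the right-hand side.

Productions for A:
  A → A x n
  A → A x n n
  A → A x n x
  A → x

Found common prefix 'A x n' in productions for A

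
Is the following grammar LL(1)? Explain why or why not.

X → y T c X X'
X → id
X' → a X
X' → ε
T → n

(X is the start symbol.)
Relevant sets:
  FOLLOW(X') = { $, 'a' }

For X:
  PREDICT(X → y T c X X') = { 'y' }
  PREDICT(X → id) = { 'id' }
For X':
  PREDICT(X' → a X) = { 'a' }
  PREDICT(X' → ε) = { $, 'a' }
T has a single production, so nothing to check there.

Conflict found: Predict set conflict for X': { 'a' }
The grammar is NOT LL(1).

Answer: No. Predict set conflict for X': { 'a' }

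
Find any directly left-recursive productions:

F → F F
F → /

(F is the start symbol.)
F → F F: LEFT RECURSIVE (starts with F)
F → /: starts with '/'

The grammar has direct left recursion on: F.

Answer: Yes, F is left-recursive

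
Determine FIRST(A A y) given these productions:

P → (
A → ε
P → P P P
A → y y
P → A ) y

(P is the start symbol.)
{ 'y' }

FIRST sets of the non-terminals involved (from the grammar, by fixed-point iteration):
  FIRST(A) = { 'y', ε }

To compute FIRST(A A y), process the symbols left to right:
Symbol A is a non-terminal. Add FIRST(A) \ {ε} = { 'y' }
A is nullable (ε ∈ FIRST(A)), continue to the next symbol.
Symbol A is a non-terminal. Add FIRST(A) \ {ε} = { 'y' }
A is nullable (ε ∈ FIRST(A)), continue to the next symbol.
Symbol y is a terminal. Add 'y' and stop.
FIRST(A A y) = { 'y' }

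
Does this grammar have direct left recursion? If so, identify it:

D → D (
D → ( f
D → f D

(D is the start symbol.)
Direct left recursion occurs when N → N α for some non-terminal N (the right-hand side begins with the left-hand side itself).

D → D (: LEFT RECURSIVE (starts with D)
D → ( f: starts with '('
D → f D: starts with f

The grammar has direct left recursion on: D.

Answer: Yes, D is left-recursive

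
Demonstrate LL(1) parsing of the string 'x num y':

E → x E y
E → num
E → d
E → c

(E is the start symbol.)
Stack is shown with the top on the left.

Stack    Input      Action
--------------------------
E $      x num y $  output E → x E y
x E y $  x num y $  match 'x'
E y $    num y $    output E → num
num y $  num y $    match 'num'
y $      y $        match 'y'
$        $          accept

The string is accepted.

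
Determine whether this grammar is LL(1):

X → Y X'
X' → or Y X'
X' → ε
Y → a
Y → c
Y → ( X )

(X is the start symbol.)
A grammar is LL(1) if for each non-terminal N with multiple productions, the predict sets of those productions are pairwise disjoint, where PREDICT(N → α) = (FIRST(α) \ {ε}) ∪ (FOLLOW(N) if α ⇒* ε).

Relevant sets:
  FOLLOW(X') = { $, ')' }

For X':
  PREDICT(X' → or Y X') = { 'or' }
  PREDICT(X' → ε) = { $, ')' }
For Y:
  PREDICT(Y → a) = { 'a' }
  PREDICT(Y → c) = { 'c' }
  PREDICT(Y → '(' X ')') = { '(' }
X has a single production, so nothing to check there.

All predict sets are disjoint. The grammar IS LL(1).

Answer: Yes, the grammar is LL(1).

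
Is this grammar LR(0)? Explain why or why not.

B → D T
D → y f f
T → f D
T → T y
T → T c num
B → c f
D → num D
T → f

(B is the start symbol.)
A grammar is LR(0) if no state in the canonical LR(0) collection has:
  - both a shift item (dot before a terminal) and a complete item (shift-reduce conflict), or
  - two or more complete items (reduce-reduce conflict; the accept item [B' → B .] counts as a complete item here).

Augment with B' → B and build the canonical LR(0) collection (I0 = CLOSURE({[B' → . B]}), then GOTO on every symbol after a dot until no new states appear). It has 16 states:
  I0: { [B → . D T], [B → . c f], [B' → . B], [D → . num D], [D → . y f f] }  — shift
  I1: { [B' → B .] }  — accept
  I2: { [B → D . T], [T → . T c num], [T → . T y], [T → . f D], [T → . f] }  — shift
  I3: { [B → c . f] }  — shift
  I4: { [D → . num D], [D → . y f f], [D → num . D] }  — shift
  I5: { [D → y . f f] }  — shift
  I6: { [D → y f . f] }  — shift
  I7: { [D → y f f .] }  — reduce
  I8: { [D → num D .] }  — reduce
  I9: { [B → c f .] }  — reduce
  I10: { [B → D T .], [T → T . c num], [T → T . y] }  — shift, reduce
  I11: { [D → . num D], [D → . y f f], [T → f . D], [T → f .] }  — shift, reduce
  I12: { [T → f D .] }  — reduce
  I13: { [T → T c . num] }  — shift
  I14: { [T → T y .] }  — reduce
  I15: { [T → T c num .] }  — reduce

Conflict in state I10:
  Shift-reduce conflict between [B → D T .] and [T → T . c num]
So the grammar is NOT LR(0).

Answer: No. Shift-reduce conflict between [B → D T .] and [T → T . c num]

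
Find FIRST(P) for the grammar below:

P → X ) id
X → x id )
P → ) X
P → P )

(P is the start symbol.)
To compute FIRST(P), examine every production with P on the left-hand side, reading each right-hand side left to right until a non-nullable symbol is reached.

FIRST sets of the other non-terminals involved (by the same procedure, iterated to a fixed point):
  FIRST(X) = { 'x' }

From P → X ) id:
  - X is a non-terminal: add FIRST(X) \ {ε} = { 'x' }
    X is not nullable, so stop
From P → ) X:
  - ')' is a terminal: add ')' and stop
From P → P ):
  - P is the symbol being defined: contributes nothing new
    P is not nullable, so stop

Collecting: FIRST(P) = { ')', 'x' }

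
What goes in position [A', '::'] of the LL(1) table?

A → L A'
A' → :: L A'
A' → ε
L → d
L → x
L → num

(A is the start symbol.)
To find M[A', '::'], we find productions for A' where '::' is in the predict set (PREDICT(N → α) = (FIRST(α) \ {ε}) ∪ (FOLLOW(N) if α ⇒* ε)).

Relevant sets:
  FOLLOW(A') = { $ }

A' → :: L A': PREDICT = { '::' }
  '::' is in predict set, so this production goes in M[A', '::']
A' → ε: PREDICT = { $ }

M[A', '::'] = A' → :: L A'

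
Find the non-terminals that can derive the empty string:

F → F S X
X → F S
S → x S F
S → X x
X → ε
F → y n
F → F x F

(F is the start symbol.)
A non-terminal is nullable if it can derive ε (the empty string): either it has an ε-production, or it has a production whose right-hand side consists entirely of nullable non-terminals.

ε-productions: X → ε
So X is immediately nullable.
No further non-terminal can be added: every production for the remaining non-terminals contains a terminal or a non-nullable non-terminal.
Nullable = { 'X' }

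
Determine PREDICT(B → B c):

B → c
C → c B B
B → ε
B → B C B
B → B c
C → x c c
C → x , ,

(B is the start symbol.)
PREDICT(B → B c) = (FIRST(RHS) \ {ε}) ∪ (FOLLOW(B) if ε ∈ FIRST(RHS), i.e. RHS ⇒* ε)
FIRST(B) = { 'c', 'x', ε }
FIRST(B c) = { 'c', 'x' }
ε ∉ FIRST(B c), so FOLLOW(B) is not added.
PREDICT(B → B c) = { 'c', 'x' }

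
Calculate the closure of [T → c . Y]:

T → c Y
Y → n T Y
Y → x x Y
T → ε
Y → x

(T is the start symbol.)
{ [T → c . Y], [Y → . n T Y], [Y → . x x Y], [Y → . x] }

To compute CLOSURE, for each item [A → α.Bβ] where B is a non-terminal, add [B → .γ] for all productions B → γ; repeat for the newly added items until nothing changes.

Start with: [T → c . Y]
  [T → c . Y] has the dot before Y: add [Y → . n T Y], [Y → . x x Y], [Y → . x]
No further items can be added.

CLOSURE = { [T → c . Y], [Y → . n T Y], [Y → . x x Y], [Y → . x] }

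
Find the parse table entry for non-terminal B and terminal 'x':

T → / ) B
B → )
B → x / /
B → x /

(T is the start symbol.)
To find M[B, 'x'], we find productions for B where 'x' is in the predict set (PREDICT(N → α) = (FIRST(α) \ {ε}) ∪ (FOLLOW(N) if α ⇒* ε)).

B → ): PREDICT = { ')' }
B → x / /: PREDICT = { 'x' }
  'x' is in predict set, so this production goes in M[B, 'x']
B → x /: PREDICT = { 'x' }
  'x' is in predict set, so this production goes in M[B, 'x']

M[B, 'x'] = B → x / /, B → x /  (a multiply-defined cell — the grammar is not LL(1))

Answer: B → x / /, B → x /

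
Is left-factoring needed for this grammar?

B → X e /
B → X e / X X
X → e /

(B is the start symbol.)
Yes, B has productions with common prefix 'X e /'

Left-factoring is needed when two productions for the same non-terminal
share a common prefix on the right-hand side.

Productions for B:
  B → X e /
  B → X e / X X

Found common prefix 'X e /' in productions for B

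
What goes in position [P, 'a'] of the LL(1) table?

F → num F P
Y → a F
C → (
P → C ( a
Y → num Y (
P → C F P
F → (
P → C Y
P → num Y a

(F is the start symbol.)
Empty (error entry)

To find M[P, 'a'], we find productions for P where 'a' is in the predict set (PREDICT(N → α) = (FIRST(α) \ {ε}) ∪ (FOLLOW(N) if α ⇒* ε)).

Relevant sets:
  FIRST(C) = { '(' }

P → C ( a: PREDICT = { '(' }
P → C F P: PREDICT = { '(' }
P → C Y: PREDICT = { '(' }
P → num Y a: PREDICT = { 'num' }

M[P, 'a'] is empty (no production applies)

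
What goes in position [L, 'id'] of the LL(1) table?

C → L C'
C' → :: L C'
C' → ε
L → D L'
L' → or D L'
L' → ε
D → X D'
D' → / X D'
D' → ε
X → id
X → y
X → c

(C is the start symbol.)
L → D L'

To find M[L, 'id'], we find productions for L where 'id' is in the predict set (PREDICT(N → α) = (FIRST(α) \ {ε}) ∪ (FOLLOW(N) if α ⇒* ε)).

Relevant sets:
  FIRST(D) = { 'c', 'id', 'y' }

L → D L': PREDICT = { 'c', 'id', 'y' }
  'id' is in predict set, so this production goes in M[L, 'id']

M[L, 'id'] = L → D L'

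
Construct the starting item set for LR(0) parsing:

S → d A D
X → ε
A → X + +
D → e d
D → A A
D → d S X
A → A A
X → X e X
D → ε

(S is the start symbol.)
First, augment the grammar with S' → S
I₀ = CLOSURE({ [S' → . S] }):
  [S' → . S] has the dot before S: add [S → . d A D]
No further items can be added.

I₀ = { [S → . d A D], [S' → . S] }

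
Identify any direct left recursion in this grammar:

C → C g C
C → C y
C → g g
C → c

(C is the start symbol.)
Yes, C is left-recursive

Direct left recursion occurs when N → N α for some non-terminal N (the right-hand side begins with the left-hand side itself).

C → C g C: LEFT RECURSIVE (starts with C)
C → C y: LEFT RECURSIVE (starts with C)
C → g g: starts with g
C → c: starts with c

The grammar has direct left recursion on: C.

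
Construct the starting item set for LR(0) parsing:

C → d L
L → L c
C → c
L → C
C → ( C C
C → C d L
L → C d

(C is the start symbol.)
{ [C → . ( C C], [C → . C d L], [C → . c], [C → . d L], [C' → . C] }

First, augment the grammar with C' → C
I₀ = CLOSURE({ [C' → . C] }):
  [C' → . C] has the dot before C: add [C → . d L], [C → . c], [C → . ( C C], [C → . C d L]
No further items can be added.

I₀ = { [C → . ( C C], [C → . C d L], [C → . c], [C → . d L], [C' → . C] }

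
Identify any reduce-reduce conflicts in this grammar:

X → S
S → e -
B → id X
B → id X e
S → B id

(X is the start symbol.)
Augment with X' → X and build the canonical LR(0) collection (I0 = CLOSURE({[X' → . X]}), then GOTO on every symbol after a dot until no new states appear). It has 10 states:
  I0: { [B → . id X e], [B → . id X], [S → . B id], [S → . e -], [X → . S], [X' → . X] }  — shift
  I1: { [S → B . id] }  — shift
  I2: { [X → S .] }  — reduce
  I3: { [X' → X .] }  — accept
  I4: { [S → e . -] }  — shift
  I5: { [B → . id X e], [B → . id X], [B → id . X e], [B → id . X], [S → . B id], [S → . e -], [X → . S] }  — shift
  I6: { [B → id X . e], [B → id X .] }  — shift, reduce
  I7: { [B → id X e .] }  — reduce
  I8: { [S → e - .] }  — reduce
  I9: { [S → B id .] }  — reduce

No state contains more than one complete item.

Answer: No reduce-reduce conflicts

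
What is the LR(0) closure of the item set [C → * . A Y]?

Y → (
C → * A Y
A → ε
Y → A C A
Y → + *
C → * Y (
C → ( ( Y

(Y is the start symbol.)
Start with: [C → * . A Y]
  [C → * . A Y] has the dot before A: add [A → .]
No further items can be added.

CLOSURE = { [A → .], [C → * . A Y] }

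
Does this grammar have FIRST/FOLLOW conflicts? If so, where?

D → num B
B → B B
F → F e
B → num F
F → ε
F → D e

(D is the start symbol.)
A FIRST/FOLLOW conflict occurs when a non-terminal N has a nullable alternative N → β (β ⇒* ε) and another alternative N → α with FIRST(α) ∩ FOLLOW(N) ≠ ∅: on such a lookahead the parser cannot decide between expanding α and letting N vanish via β.

Nullable non-terminals: F.
FIRST sets used below: FIRST(F) = { 'e', 'num', ε }, FIRST(D) = { 'num' }

F: nullable alternative(s) F → ε; FOLLOW(F) = { $, 'e', 'num' }
  F → F e: FIRST \ {ε} = { 'e', 'num' } — overlaps FOLLOW(F) on { 'e', 'num' }: CONFLICT
  F → ε: FIRST \ {ε} = { } — this is the only nullable alternative, skip
  F → D e: FIRST \ {ε} = { 'num' } — overlaps FOLLOW(F) on { 'num' }: CONFLICT

B, D have no nullable alternative, so no FIRST/FOLLOW check is needed there.

So the grammar has 2 FIRST/FOLLOW conflicts (marked CONFLICT above).

Answer: Yes. F → F e with FOLLOW(F) on { 'e', 'num' }; F → D e with FOLLOW(F) on { 'num' }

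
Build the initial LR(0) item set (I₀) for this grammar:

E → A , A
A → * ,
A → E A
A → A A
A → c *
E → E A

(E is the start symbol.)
{ [A → . * ,], [A → . A A], [A → . E A], [A → . c *], [E → . A , A], [E → . E A], [E' → . E] }

First, augment the grammar with E' → E
I₀ = CLOSURE({ [E' → . E] }):
  [E' → . E] has the dot before E: add [E → . A , A], [E → . E A]
  [E → . A , A] has the dot before A: add [A → . * ,], [A → . E A], [A → . A A], [A → . c *]
No further items can be added.

I₀ = { [A → . * ,], [A → . A A], [A → . E A], [A → . c *], [E → . A , A], [E → . E A], [E' → . E] }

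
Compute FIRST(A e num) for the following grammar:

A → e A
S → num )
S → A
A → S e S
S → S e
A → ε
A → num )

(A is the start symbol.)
{ 'e', 'num' }

FIRST sets of the non-terminals involved (from the grammar, by fixed-point iteration):
  FIRST(A) = { 'e', 'num', ε }

To compute FIRST(A e num), process the symbols left to right:
Symbol A is a non-terminal. Add FIRST(A) \ {ε} = { 'e', 'num' }
A is nullable (ε ∈ FIRST(A)), continue to the next symbol.
Symbol e is a terminal. Add 'e' and stop.
FIRST(A e num) = { 'e', 'num' }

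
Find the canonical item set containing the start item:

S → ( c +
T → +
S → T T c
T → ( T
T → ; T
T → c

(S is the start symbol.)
{ [S → . ( c +], [S → . T T c], [S' → . S], [T → . ( T], [T → . +], [T → . ; T], [T → . c] }

First, augment the grammar with S' → S
I₀ = CLOSURE({ [S' → . S] }):
  [S' → . S] has the dot before S: add [S → . ( c +], [S → . T T c]
  [S → . T T c] has the dot before T: add [T → . +], [T → . ( T], [T → . ; T], [T → . c]
No further items can be added.

I₀ = { [S → . ( c +], [S → . T T c], [S' → . S], [T → . ( T], [T → . +], [T → . ; T], [T → . c] }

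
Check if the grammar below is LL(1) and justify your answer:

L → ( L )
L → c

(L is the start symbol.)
For L:
  PREDICT(L → '(' L ')') = { '(' }
  PREDICT(L → c) = { 'c' }

All predict sets are disjoint. The grammar IS LL(1).

Answer: Yes, the grammar is LL(1).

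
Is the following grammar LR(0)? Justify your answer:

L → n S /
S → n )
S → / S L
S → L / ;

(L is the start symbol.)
Yes, the grammar is LR(0)

Augment with L' → L and build the canonical LR(0) collection (I0 = CLOSURE({[L' → . L]}), then GOTO on every symbol after a dot until no new states appear). It has 13 states:
  I0: { [L → . n S /], [L' → . L] }  — shift
  I1: { [L' → L .] }  — accept
  I2: { [L → . n S /], [L → n . S /], [S → . / S L], [S → . L / ;], [S → . n )] }  — shift
  I3: { [L → . n S /], [S → . / S L], [S → . L / ;], [S → . n )], [S → / . S L] }  — shift
  I4: { [S → L . / ;] }  — shift
  I5: { [L → n S . /] }  — shift
  I6: { [L → . n S /], [L → n . S /], [S → . / S L], [S → . L / ;], [S → . n )], [S → n . )] }  — shift
  I7: { [S → n ) .] }  — reduce
  I8: { [L → n S / .] }  — reduce
  I9: { [S → L / . ;] }  — shift
  I10: { [S → L / ; .] }  — reduce
  I11: { [L → . n S /], [S → / S . L] }  — shift
  I12: { [S → / S L .] }  — reduce

Every state is either a pure shift/goto state or contains exactly one complete item and nothing to shift — no conflicts. The grammar is LR(0).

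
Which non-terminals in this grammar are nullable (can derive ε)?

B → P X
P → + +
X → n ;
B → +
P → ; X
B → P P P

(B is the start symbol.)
There are no ε-productions, so no non-terminal can derive ε.
No non-terminals are nullable.

Answer: None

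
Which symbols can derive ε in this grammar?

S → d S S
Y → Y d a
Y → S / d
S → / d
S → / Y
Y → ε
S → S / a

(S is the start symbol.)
{ 'Y' }

A non-terminal is nullable if it can derive ε (the empty string): either it has an ε-production, or it has a production whose right-hand side consists entirely of nullable non-terminals.

ε-productions: Y → ε
So Y is immediately nullable.
No further non-terminal can be added: every production for the remaining non-terminals contains a terminal or a non-nullable non-terminal.
Nullable = { 'Y' }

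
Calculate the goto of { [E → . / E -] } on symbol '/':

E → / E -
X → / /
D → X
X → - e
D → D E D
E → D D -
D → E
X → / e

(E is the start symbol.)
{ [D → . D E D], [D → . E], [D → . X], [E → . / E -], [E → . D D -], [E → / . E -], [X → . - e], [X → . / /], [X → . / e] }

GOTO(I, '/') = CLOSURE({ [A → αX.β] : [A → α.Xβ] ∈ I, X = '/' })

Items with dot before '/', with the dot advanced:
  [E → . / E -] → [E → / . E -]
Closure of the advanced items:
  [E → / . E -] has the dot before E: add [E → . / E -], [E → . D D -]
  [E → . D D -] has the dot before D: add [D → . X], [D → . D E D], [D → . E]
  [D → . X] has the dot before X: add [X → . / /], [X → . - e], [X → . / e]

GOTO = { [D → . D E D], [D → . E], [D → . X], [E → . / E -], [E → . D D -], [E → / . E -], [X → . - e], [X → . / /], [X → . / e] }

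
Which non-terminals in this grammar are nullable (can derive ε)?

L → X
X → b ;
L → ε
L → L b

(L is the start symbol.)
{ 'L' }

A non-terminal is nullable if it can derive ε (the empty string): either it has an ε-production, or it has a production whose right-hand side consists entirely of nullable non-terminals.

ε-productions: L → ε
So L is immediately nullable.
No further non-terminal can be added: every production for the remaining non-terminals contains a terminal or a non-nullable non-terminal.
Nullable = { 'L' }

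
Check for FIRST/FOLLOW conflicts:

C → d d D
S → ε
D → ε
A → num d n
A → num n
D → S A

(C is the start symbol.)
No FIRST/FOLLOW conflicts.

A FIRST/FOLLOW conflict occurs when a non-terminal N has a nullable alternative N → β (β ⇒* ε) and another alternative N → α with FIRST(α) ∩ FOLLOW(N) ≠ ∅: on such a lookahead the parser cannot decide between expanding α and letting N vanish via β.

Nullable non-terminals: D, S.
FIRST sets used below: FIRST(S) = { ε }, FIRST(A) = { 'num' }

D: nullable alternative(s) D → ε; FOLLOW(D) = { $ }
  D → ε: FIRST \ {ε} = { } — this is the only nullable alternative, skip
  D → S A: FIRST \ {ε} = { 'num' } — disjoint from FOLLOW(D)
S has a nullable alternative but only one production, so nothing to check.

A, C have no nullable alternative, so no FIRST/FOLLOW check is needed there.

No FIRST/FOLLOW conflicts found.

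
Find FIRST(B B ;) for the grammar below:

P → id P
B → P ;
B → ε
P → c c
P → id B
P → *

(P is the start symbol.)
FIRST sets of the non-terminals involved (from the grammar, by fixed-point iteration):
  FIRST(B) = { '*', 'c', 'id', ε }

To compute FIRST(B B ;), process the symbols left to right:
Symbol B is a non-terminal. Add FIRST(B) \ {ε} = { '*', 'c', 'id' }
B is nullable (ε ∈ FIRST(B)), continue to the next symbol.
Symbol B is a non-terminal. Add FIRST(B) \ {ε} = { '*', 'c', 'id' }
B is nullable (ε ∈ FIRST(B)), continue to the next symbol.
Symbol ; is a terminal. Add ';' and stop.
FIRST(B B ;) = { '*', ';', 'c', 'id' }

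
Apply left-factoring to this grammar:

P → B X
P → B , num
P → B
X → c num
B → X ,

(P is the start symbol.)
Left-factoring transforms A → αβ₁ | αβ₂ into A → αA' and A' → β₁ | β₂
(α is the longest common prefix among the alternatives). Repeat until
no nonterminal has two alternatives with a common prefix.

Round 1: P has alternatives sharing prefix 'B'. Introduce P': P → B P'
  Add: P' → X
  Add: P' → , num
  Add: P' → ε

No remaining common prefixes — done.

Resulting grammar:
P → B P'
P' → X
P' → , num
P' → ε
X → c num
B → X ,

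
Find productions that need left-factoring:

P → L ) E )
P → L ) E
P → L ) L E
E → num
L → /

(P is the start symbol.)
Left-factoring is needed when two productions for the same non-terminal
share a common prefix on the right-hand side.

Productions for P:
  P → L ) E )
  P → L ) E
  P → L ) L E

Found common prefix 'L )' in productions for P

Answer: Yes, P has productions with common prefix 'L )'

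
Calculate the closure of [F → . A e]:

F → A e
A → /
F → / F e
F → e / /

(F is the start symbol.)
To compute CLOSURE, for each item [A → α.Bβ] where B is a non-terminal, add [B → .γ] for all productions B → γ; repeat for the newly added items until nothing changes.

Start with: [F → . A e]
  [F → . A e] has the dot before A: add [A → . /]
No further items can be added.

CLOSURE = { [A → . /], [F → . A e] }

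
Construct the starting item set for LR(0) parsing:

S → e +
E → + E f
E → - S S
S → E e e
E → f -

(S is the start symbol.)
{ [E → . + E f], [E → . - S S], [E → . f -], [S → . E e e], [S → . e +], [S' → . S] }

First, augment the grammar with S' → S
I₀ = CLOSURE({ [S' → . S] }):
  [S' → . S] has the dot before S: add [S → . e +], [S → . E e e]
  [S → . E e e] has the dot before E: add [E → . + E f], [E → . - S S], [E → . f -]
No further items can be added.

I₀ = { [E → . + E f], [E → . - S S], [E → . f -], [S → . E e e], [S → . e +], [S' → . S] }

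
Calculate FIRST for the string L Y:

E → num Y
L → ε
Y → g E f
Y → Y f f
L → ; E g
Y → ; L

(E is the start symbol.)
{ ';', 'g' }

FIRST sets of the non-terminals involved (from the grammar, by fixed-point iteration):
  FIRST(L) = { ';', ε }
  FIRST(Y) = { ';', 'g' }

To compute FIRST(L Y), process the symbols left to right:
Symbol L is a non-terminal. Add FIRST(L) \ {ε} = { ';' }
L is nullable (ε ∈ FIRST(L)), continue to the next symbol.
Symbol Y is a non-terminal. Add FIRST(Y) \ {ε} = { ';', 'g' }
Y is not nullable (ε ∉ FIRST(Y)), so stop here.
FIRST(L Y) = { ';', 'g' }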